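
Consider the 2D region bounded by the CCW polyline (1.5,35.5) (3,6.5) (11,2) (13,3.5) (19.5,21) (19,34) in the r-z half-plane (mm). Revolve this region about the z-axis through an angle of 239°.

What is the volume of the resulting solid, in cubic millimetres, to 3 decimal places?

Profile (r,z), 6 vertices: (1.5,35.5) (3,6.5) (11,2) (13,3.5) (19.5,21) (19,34)
edge 0: (1.5,35.5)→(3,6.5)  cross = 1.5·6.5 − 3·35.5 = -96.7500; (r_i+r_j)·cross = 4.5·-96.7500 = -435.3750
edge 1: (3,6.5)→(11,2)  cross = 3·2 − 11·6.5 = -65.5000; (r_i+r_j)·cross = 14·-65.5000 = -917.0000
edge 2: (11,2)→(13,3.5)  cross = 11·3.5 − 13·2 = 12.5000; (r_i+r_j)·cross = 24·12.5000 = 300.0000
edge 3: (13,3.5)→(19.5,21)  cross = 13·21 − 19.5·3.5 = 204.7500; (r_i+r_j)·cross = 32.5·204.7500 = 6654.3750
edge 4: (19.5,21)→(19,34)  cross = 19.5·34 − 19·21 = 264.0000; (r_i+r_j)·cross = 38.5·264.0000 = 10164.0000
edge 5: (19,34)→(1.5,35.5)  cross = 19·35.5 − 1.5·34 = 623.5000; (r_i+r_j)·cross = 20.5·623.5000 = 12781.7500
Σcross = 942.5000 → A = |Σcross|/2 = 471.2500 mm²
Σ(r_i+r_j)·cross = 28547.7500 → first moment M = |Σ|/6 = 4757.9583
R_c = M/A = 4757.9583/471.2500 = 10.0965 mm
θ = 239° = 4.171337 rad
V = θ·R_c·A = 4.171337·10.0965·471.2500 = 19847.047 mm³

Volume = 19847.047 mm³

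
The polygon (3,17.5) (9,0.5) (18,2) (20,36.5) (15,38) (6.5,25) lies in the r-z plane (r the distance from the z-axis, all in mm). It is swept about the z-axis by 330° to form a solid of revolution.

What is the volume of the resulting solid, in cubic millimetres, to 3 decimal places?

Volume = 31077.409 mm³

Profile (r,z), 6 vertices: (3,17.5) (9,0.5) (18,2) (20,36.5) (15,38) (6.5,25)
edge 0: (3,17.5)→(9,0.5)  cross = 3·0.5 − 9·17.5 = -156.0000; (r_i+r_j)·cross = 12·-156.0000 = -1872.0000
edge 1: (9,0.5)→(18,2)  cross = 9·2 − 18·0.5 = 9.0000; (r_i+r_j)·cross = 27·9.0000 = 243.0000
edge 2: (18,2)→(20,36.5)  cross = 18·36.5 − 20·2 = 617.0000; (r_i+r_j)·cross = 38·617.0000 = 23446.0000
edge 3: (20,36.5)→(15,38)  cross = 20·38 − 15·36.5 = 212.5000; (r_i+r_j)·cross = 35·212.5000 = 7437.5000
edge 4: (15,38)→(6.5,25)  cross = 15·25 − 6.5·38 = 128.0000; (r_i+r_j)·cross = 21.5·128.0000 = 2752.0000
edge 5: (6.5,25)→(3,17.5)  cross = 6.5·17.5 − 3·25 = 38.7500; (r_i+r_j)·cross = 9.5·38.7500 = 368.1250
Σcross = 849.2500 → A = |Σcross|/2 = 424.6250 mm²
Σ(r_i+r_j)·cross = 32374.6250 → first moment M = |Σ|/6 = 5395.7708
R_c = M/A = 5395.7708/424.6250 = 12.7071 mm
θ = 330° = 5.759587 rad
V = θ·R_c·A = 5.759587·12.7071·424.6250 = 31077.409 mm³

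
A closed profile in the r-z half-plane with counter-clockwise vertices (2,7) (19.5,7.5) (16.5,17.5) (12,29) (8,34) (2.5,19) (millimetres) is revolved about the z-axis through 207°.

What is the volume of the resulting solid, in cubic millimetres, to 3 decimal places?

Profile (r,z), 6 vertices: (2,7) (19.5,7.5) (16.5,17.5) (12,29) (8,34) (2.5,19)
edge 0: (2,7)→(19.5,7.5)  cross = 2·7.5 − 19.5·7 = -121.5000; (r_i+r_j)·cross = 21.5·-121.5000 = -2612.2500
edge 1: (19.5,7.5)→(16.5,17.5)  cross = 19.5·17.5 − 16.5·7.5 = 217.5000; (r_i+r_j)·cross = 36·217.5000 = 7830.0000
edge 2: (16.5,17.5)→(12,29)  cross = 16.5·29 − 12·17.5 = 268.5000; (r_i+r_j)·cross = 28.5·268.5000 = 7652.2500
edge 3: (12,29)→(8,34)  cross = 12·34 − 8·29 = 176.0000; (r_i+r_j)·cross = 20·176.0000 = 3520.0000
edge 4: (8,34)→(2.5,19)  cross = 8·19 − 2.5·34 = 67.0000; (r_i+r_j)·cross = 10.5·67.0000 = 703.5000
edge 5: (2.5,19)→(2,7)  cross = 2.5·7 − 2·19 = -20.5000; (r_i+r_j)·cross = 4.5·-20.5000 = -92.2500
Σcross = 587.0000 → A = |Σcross|/2 = 293.5000 mm²
Σ(r_i+r_j)·cross = 17001.2500 → first moment M = |Σ|/6 = 2833.5417
R_c = M/A = 2833.5417/293.5000 = 9.6543 mm
θ = 207° = 3.612832 rad
V = θ·R_c·A = 3.612832·9.6543·293.5000 = 10237.109 mm³

Volume = 10237.109 mm³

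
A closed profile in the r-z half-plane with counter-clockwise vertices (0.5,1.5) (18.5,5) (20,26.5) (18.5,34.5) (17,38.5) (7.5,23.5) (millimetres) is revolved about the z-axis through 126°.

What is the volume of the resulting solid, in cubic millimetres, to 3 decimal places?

Profile (r,z), 6 vertices: (0.5,1.5) (18.5,5) (20,26.5) (18.5,34.5) (17,38.5) (7.5,23.5)
edge 0: (0.5,1.5)→(18.5,5)  cross = 0.5·5 − 18.5·1.5 = -25.2500; (r_i+r_j)·cross = 19·-25.2500 = -479.7500
edge 1: (18.5,5)→(20,26.5)  cross = 18.5·26.5 − 20·5 = 390.2500; (r_i+r_j)·cross = 38.5·390.2500 = 15024.6250
edge 2: (20,26.5)→(18.5,34.5)  cross = 20·34.5 − 18.5·26.5 = 199.7500; (r_i+r_j)·cross = 38.5·199.7500 = 7690.3750
edge 3: (18.5,34.5)→(17,38.5)  cross = 18.5·38.5 − 17·34.5 = 125.7500; (r_i+r_j)·cross = 35.5·125.7500 = 4464.1250
edge 4: (17,38.5)→(7.5,23.5)  cross = 17·23.5 − 7.5·38.5 = 110.7500; (r_i+r_j)·cross = 24.5·110.7500 = 2713.3750
edge 5: (7.5,23.5)→(0.5,1.5)  cross = 7.5·1.5 − 0.5·23.5 = -0.5000; (r_i+r_j)·cross = 8·-0.5000 = -4.0000
Σcross = 800.7500 → A = |Σcross|/2 = 400.3750 mm²
Σ(r_i+r_j)·cross = 29408.7500 → first moment M = |Σ|/6 = 4901.4583
R_c = M/A = 4901.4583/400.3750 = 12.2422 mm
θ = 126° = 2.199115 rad
V = θ·R_c·A = 2.199115·12.2422·400.3750 = 10778.870 mm³

Volume = 10778.870 mm³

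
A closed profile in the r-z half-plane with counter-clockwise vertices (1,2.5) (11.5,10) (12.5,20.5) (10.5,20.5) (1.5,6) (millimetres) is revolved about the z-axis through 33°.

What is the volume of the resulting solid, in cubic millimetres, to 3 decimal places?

Volume = 359.782 mm³

Profile (r,z), 5 vertices: (1,2.5) (11.5,10) (12.5,20.5) (10.5,20.5) (1.5,6)
edge 0: (1,2.5)→(11.5,10)  cross = 1·10 − 11.5·2.5 = -18.7500; (r_i+r_j)·cross = 12.5·-18.7500 = -234.3750
edge 1: (11.5,10)→(12.5,20.5)  cross = 11.5·20.5 − 12.5·10 = 110.7500; (r_i+r_j)·cross = 24·110.7500 = 2658.0000
edge 2: (12.5,20.5)→(10.5,20.5)  cross = 12.5·20.5 − 10.5·20.5 = 41.0000; (r_i+r_j)·cross = 23·41.0000 = 943.0000
edge 3: (10.5,20.5)→(1.5,6)  cross = 10.5·6 − 1.5·20.5 = 32.2500; (r_i+r_j)·cross = 12·32.2500 = 387.0000
edge 4: (1.5,6)→(1,2.5)  cross = 1.5·2.5 − 1·6 = -2.2500; (r_i+r_j)·cross = 2.5·-2.2500 = -5.6250
Σcross = 163.0000 → A = |Σcross|/2 = 81.5000 mm²
Σ(r_i+r_j)·cross = 3748.0000 → first moment M = |Σ|/6 = 624.6667
R_c = M/A = 624.6667/81.5000 = 7.6646 mm
θ = 33° = 0.575959 rad
V = θ·R_c·A = 0.575959·7.6646·81.5000 = 359.782 mm³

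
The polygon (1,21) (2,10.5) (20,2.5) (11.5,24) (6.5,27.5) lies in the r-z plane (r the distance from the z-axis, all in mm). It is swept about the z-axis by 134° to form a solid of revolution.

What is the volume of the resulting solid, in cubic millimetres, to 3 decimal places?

Profile (r,z), 5 vertices: (1,21) (2,10.5) (20,2.5) (11.5,24) (6.5,27.5)
edge 0: (1,21)→(2,10.5)  cross = 1·10.5 − 2·21 = -31.5000; (r_i+r_j)·cross = 3·-31.5000 = -94.5000
edge 1: (2,10.5)→(20,2.5)  cross = 2·2.5 − 20·10.5 = -205.0000; (r_i+r_j)·cross = 22·-205.0000 = -4510.0000
edge 2: (20,2.5)→(11.5,24)  cross = 20·24 − 11.5·2.5 = 451.2500; (r_i+r_j)·cross = 31.5·451.2500 = 14214.3750
edge 3: (11.5,24)→(6.5,27.5)  cross = 11.5·27.5 − 6.5·24 = 160.2500; (r_i+r_j)·cross = 18·160.2500 = 2884.5000
edge 4: (6.5,27.5)→(1,21)  cross = 6.5·21 − 1·27.5 = 109.0000; (r_i+r_j)·cross = 7.5·109.0000 = 817.5000
Σcross = 484.0000 → A = |Σcross|/2 = 242.0000 mm²
Σ(r_i+r_j)·cross = 13311.8750 → first moment M = |Σ|/6 = 2218.6458
R_c = M/A = 2218.6458/242.0000 = 9.1680 mm
θ = 134° = 2.338741 rad
V = θ·R_c·A = 2.338741·9.1680·242.0000 = 5188.838 mm³

Volume = 5188.838 mm³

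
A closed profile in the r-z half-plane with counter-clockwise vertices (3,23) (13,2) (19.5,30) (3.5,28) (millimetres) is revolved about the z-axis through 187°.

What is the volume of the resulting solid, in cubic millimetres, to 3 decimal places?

Profile (r,z), 4 vertices: (3,23) (13,2) (19.5,30) (3.5,28)
edge 0: (3,23)→(13,2)  cross = 3·2 − 13·23 = -293.0000; (r_i+r_j)·cross = 16·-293.0000 = -4688.0000
edge 1: (13,2)→(19.5,30)  cross = 13·30 − 19.5·2 = 351.0000; (r_i+r_j)·cross = 32.5·351.0000 = 11407.5000
edge 2: (19.5,30)→(3.5,28)  cross = 19.5·28 − 3.5·30 = 441.0000; (r_i+r_j)·cross = 23·441.0000 = 10143.0000
edge 3: (3.5,28)→(3,23)  cross = 3.5·23 − 3·28 = -3.5000; (r_i+r_j)·cross = 6.5·-3.5000 = -22.7500
Σcross = 495.5000 → A = |Σcross|/2 = 247.7500 mm²
Σ(r_i+r_j)·cross = 16839.7500 → first moment M = |Σ|/6 = 2806.6250
R_c = M/A = 2806.6250/247.7500 = 11.3285 mm
θ = 187° = 3.263766 rad
V = θ·R_c·A = 3.263766·11.3285·247.7500 = 9160.166 mm³

Volume = 9160.166 mm³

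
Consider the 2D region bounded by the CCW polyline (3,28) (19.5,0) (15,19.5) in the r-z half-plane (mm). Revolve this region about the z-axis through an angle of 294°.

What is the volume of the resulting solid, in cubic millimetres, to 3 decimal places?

Volume = 6277.786 mm³

Profile (r,z), 3 vertices: (3,28) (19.5,0) (15,19.5)
edge 0: (3,28)→(19.5,0)  cross = 3·0 − 19.5·28 = -546.0000; (r_i+r_j)·cross = 22.5·-546.0000 = -12285.0000
edge 1: (19.5,0)→(15,19.5)  cross = 19.5·19.5 − 15·0 = 380.2500; (r_i+r_j)·cross = 34.5·380.2500 = 13118.6250
edge 2: (15,19.5)→(3,28)  cross = 15·28 − 3·19.5 = 361.5000; (r_i+r_j)·cross = 18·361.5000 = 6507.0000
Σcross = 195.7500 → A = |Σcross|/2 = 97.8750 mm²
Σ(r_i+r_j)·cross = 7340.6250 → first moment M = |Σ|/6 = 1223.4375
R_c = M/A = 1223.4375/97.8750 = 12.5000 mm
θ = 294° = 5.131268 rad
V = θ·R_c·A = 5.131268·12.5000·97.8750 = 6277.786 mm³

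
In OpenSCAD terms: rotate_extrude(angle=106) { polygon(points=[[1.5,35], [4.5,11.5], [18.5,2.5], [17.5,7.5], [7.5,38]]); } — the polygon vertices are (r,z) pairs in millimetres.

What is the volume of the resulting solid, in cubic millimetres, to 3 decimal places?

Profile (r,z), 5 vertices: (1.5,35) (4.5,11.5) (18.5,2.5) (17.5,7.5) (7.5,38)
edge 0: (1.5,35)→(4.5,11.5)  cross = 1.5·11.5 − 4.5·35 = -140.2500; (r_i+r_j)·cross = 6·-140.2500 = -841.5000
edge 1: (4.5,11.5)→(18.5,2.5)  cross = 4.5·2.5 − 18.5·11.5 = -201.5000; (r_i+r_j)·cross = 23·-201.5000 = -4634.5000
edge 2: (18.5,2.5)→(17.5,7.5)  cross = 18.5·7.5 − 17.5·2.5 = 95.0000; (r_i+r_j)·cross = 36·95.0000 = 3420.0000
edge 3: (17.5,7.5)→(7.5,38)  cross = 17.5·38 − 7.5·7.5 = 608.7500; (r_i+r_j)·cross = 25·608.7500 = 15218.7500
edge 4: (7.5,38)→(1.5,35)  cross = 7.5·35 − 1.5·38 = 205.5000; (r_i+r_j)·cross = 9·205.5000 = 1849.5000
Σcross = 567.5000 → A = |Σcross|/2 = 283.7500 mm²
Σ(r_i+r_j)·cross = 15012.2500 → first moment M = |Σ|/6 = 2502.0417
R_c = M/A = 2502.0417/283.7500 = 8.8178 mm
θ = 106° = 1.850049 rad
V = θ·R_c·A = 1.850049·8.8178·283.7500 = 4628.900 mm³

Volume = 4628.900 mm³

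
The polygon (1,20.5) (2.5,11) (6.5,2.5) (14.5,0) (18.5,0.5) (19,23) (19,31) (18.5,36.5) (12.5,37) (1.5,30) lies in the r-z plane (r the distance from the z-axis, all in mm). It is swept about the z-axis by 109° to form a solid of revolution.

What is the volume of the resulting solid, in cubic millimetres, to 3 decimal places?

Volume = 11470.416 mm³

Profile (r,z), 10 vertices: (1,20.5) (2.5,11) (6.5,2.5) (14.5,0) (18.5,0.5) (19,23) (19,31) (18.5,36.5) (12.5,37) (1.5,30)
edge 0: (1,20.5)→(2.5,11)  cross = 1·11 − 2.5·20.5 = -40.2500; (r_i+r_j)·cross = 3.5·-40.2500 = -140.8750
edge 1: (2.5,11)→(6.5,2.5)  cross = 2.5·2.5 − 6.5·11 = -65.2500; (r_i+r_j)·cross = 9·-65.2500 = -587.2500
edge 2: (6.5,2.5)→(14.5,0)  cross = 6.5·0 − 14.5·2.5 = -36.2500; (r_i+r_j)·cross = 21·-36.2500 = -761.2500
edge 3: (14.5,0)→(18.5,0.5)  cross = 14.5·0.5 − 18.5·0 = 7.2500; (r_i+r_j)·cross = 33·7.2500 = 239.2500
edge 4: (18.5,0.5)→(19,23)  cross = 18.5·23 − 19·0.5 = 416.0000; (r_i+r_j)·cross = 37.5·416.0000 = 15600.0000
edge 5: (19,23)→(19,31)  cross = 19·31 − 19·23 = 152.0000; (r_i+r_j)·cross = 38·152.0000 = 5776.0000
edge 6: (19,31)→(18.5,36.5)  cross = 19·36.5 − 18.5·31 = 120.0000; (r_i+r_j)·cross = 37.5·120.0000 = 4500.0000
edge 7: (18.5,36.5)→(12.5,37)  cross = 18.5·37 − 12.5·36.5 = 228.2500; (r_i+r_j)·cross = 31·228.2500 = 7075.7500
edge 8: (12.5,37)→(1.5,30)  cross = 12.5·30 − 1.5·37 = 319.5000; (r_i+r_j)·cross = 14·319.5000 = 4473.0000
edge 9: (1.5,30)→(1,20.5)  cross = 1.5·20.5 − 1·30 = 0.7500; (r_i+r_j)·cross = 2.5·0.7500 = 1.8750
Σcross = 1102.0000 → A = |Σcross|/2 = 551.0000 mm²
Σ(r_i+r_j)·cross = 36176.5000 → first moment M = |Σ|/6 = 6029.4167
R_c = M/A = 6029.4167/551.0000 = 10.9427 mm
θ = 109° = 1.902409 rad
V = θ·R_c·A = 1.902409·10.9427·551.0000 = 11470.416 mm³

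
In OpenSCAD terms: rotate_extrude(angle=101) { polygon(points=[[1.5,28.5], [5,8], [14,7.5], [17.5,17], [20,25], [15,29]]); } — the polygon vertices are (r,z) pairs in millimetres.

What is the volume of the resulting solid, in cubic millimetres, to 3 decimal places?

Profile (r,z), 6 vertices: (1.5,28.5) (5,8) (14,7.5) (17.5,17) (20,25) (15,29)
edge 0: (1.5,28.5)→(5,8)  cross = 1.5·8 − 5·28.5 = -130.5000; (r_i+r_j)·cross = 6.5·-130.5000 = -848.2500
edge 1: (5,8)→(14,7.5)  cross = 5·7.5 − 14·8 = -74.5000; (r_i+r_j)·cross = 19·-74.5000 = -1415.5000
edge 2: (14,7.5)→(17.5,17)  cross = 14·17 − 17.5·7.5 = 106.7500; (r_i+r_j)·cross = 31.5·106.7500 = 3362.6250
edge 3: (17.5,17)→(20,25)  cross = 17.5·25 − 20·17 = 97.5000; (r_i+r_j)·cross = 37.5·97.5000 = 3656.2500
edge 4: (20,25)→(15,29)  cross = 20·29 − 15·25 = 205.0000; (r_i+r_j)·cross = 35·205.0000 = 7175.0000
edge 5: (15,29)→(1.5,28.5)  cross = 15·28.5 − 1.5·29 = 384.0000; (r_i+r_j)·cross = 16.5·384.0000 = 6336.0000
Σcross = 588.2500 → A = |Σcross|/2 = 294.1250 mm²
Σ(r_i+r_j)·cross = 18266.1250 → first moment M = |Σ|/6 = 3044.3542
R_c = M/A = 3044.3542/294.1250 = 10.3505 mm
θ = 101° = 1.762783 rad
V = θ·R_c·A = 1.762783·10.3505·294.1250 = 5366.534 mm³

Volume = 5366.534 mm³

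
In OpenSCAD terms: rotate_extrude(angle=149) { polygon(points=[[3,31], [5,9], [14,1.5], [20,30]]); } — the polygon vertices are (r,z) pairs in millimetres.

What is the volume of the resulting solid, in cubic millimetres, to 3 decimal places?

Volume = 9610.948 mm³

Profile (r,z), 4 vertices: (3,31) (5,9) (14,1.5) (20,30)
edge 0: (3,31)→(5,9)  cross = 3·9 − 5·31 = -128.0000; (r_i+r_j)·cross = 8·-128.0000 = -1024.0000
edge 1: (5,9)→(14,1.5)  cross = 5·1.5 − 14·9 = -118.5000; (r_i+r_j)·cross = 19·-118.5000 = -2251.5000
edge 2: (14,1.5)→(20,30)  cross = 14·30 − 20·1.5 = 390.0000; (r_i+r_j)·cross = 34·390.0000 = 13260.0000
edge 3: (20,30)→(3,31)  cross = 20·31 − 3·30 = 530.0000; (r_i+r_j)·cross = 23·530.0000 = 12190.0000
Σcross = 673.5000 → A = |Σcross|/2 = 336.7500 mm²
Σ(r_i+r_j)·cross = 22174.5000 → first moment M = |Σ|/6 = 3695.7500
R_c = M/A = 3695.7500/336.7500 = 10.9748 mm
θ = 149° = 2.600541 rad
V = θ·R_c·A = 2.600541·10.9748·336.7500 = 9610.948 mm³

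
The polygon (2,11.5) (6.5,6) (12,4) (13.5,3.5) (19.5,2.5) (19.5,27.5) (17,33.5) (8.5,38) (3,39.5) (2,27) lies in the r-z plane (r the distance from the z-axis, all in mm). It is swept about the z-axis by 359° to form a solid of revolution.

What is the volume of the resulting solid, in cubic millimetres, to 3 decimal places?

Volume = 36144.397 mm³

Profile (r,z), 10 vertices: (2,11.5) (6.5,6) (12,4) (13.5,3.5) (19.5,2.5) (19.5,27.5) (17,33.5) (8.5,38) (3,39.5) (2,27)
edge 0: (2,11.5)→(6.5,6)  cross = 2·6 − 6.5·11.5 = -62.7500; (r_i+r_j)·cross = 8.5·-62.7500 = -533.3750
edge 1: (6.5,6)→(12,4)  cross = 6.5·4 − 12·6 = -46.0000; (r_i+r_j)·cross = 18.5·-46.0000 = -851.0000
edge 2: (12,4)→(13.5,3.5)  cross = 12·3.5 − 13.5·4 = -12.0000; (r_i+r_j)·cross = 25.5·-12.0000 = -306.0000
edge 3: (13.5,3.5)→(19.5,2.5)  cross = 13.5·2.5 − 19.5·3.5 = -34.5000; (r_i+r_j)·cross = 33·-34.5000 = -1138.5000
edge 4: (19.5,2.5)→(19.5,27.5)  cross = 19.5·27.5 − 19.5·2.5 = 487.5000; (r_i+r_j)·cross = 39·487.5000 = 19012.5000
edge 5: (19.5,27.5)→(17,33.5)  cross = 19.5·33.5 − 17·27.5 = 185.7500; (r_i+r_j)·cross = 36.5·185.7500 = 6779.8750
edge 6: (17,33.5)→(8.5,38)  cross = 17·38 − 8.5·33.5 = 361.2500; (r_i+r_j)·cross = 25.5·361.2500 = 9211.8750
edge 7: (8.5,38)→(3,39.5)  cross = 8.5·39.5 − 3·38 = 221.7500; (r_i+r_j)·cross = 11.5·221.7500 = 2550.1250
edge 8: (3,39.5)→(2,27)  cross = 3·27 − 2·39.5 = 2.0000; (r_i+r_j)·cross = 5·2.0000 = 10.0000
edge 9: (2,27)→(2,11.5)  cross = 2·11.5 − 2·27 = -31.0000; (r_i+r_j)·cross = 4·-31.0000 = -124.0000
Σcross = 1072.0000 → A = |Σcross|/2 = 536.0000 mm²
Σ(r_i+r_j)·cross = 34611.5000 → first moment M = |Σ|/6 = 5768.5833
R_c = M/A = 5768.5833/536.0000 = 10.7623 mm
θ = 359° = 6.265732 rad
V = θ·R_c·A = 6.265732·10.7623·536.0000 = 36144.397 mm³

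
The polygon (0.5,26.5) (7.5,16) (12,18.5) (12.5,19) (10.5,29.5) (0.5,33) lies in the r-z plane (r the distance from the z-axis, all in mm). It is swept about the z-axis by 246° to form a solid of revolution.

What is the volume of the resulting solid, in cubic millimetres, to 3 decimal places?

Profile (r,z), 6 vertices: (0.5,26.5) (7.5,16) (12,18.5) (12.5,19) (10.5,29.5) (0.5,33)
edge 0: (0.5,26.5)→(7.5,16)  cross = 0.5·16 − 7.5·26.5 = -190.7500; (r_i+r_j)·cross = 8·-190.7500 = -1526.0000
edge 1: (7.5,16)→(12,18.5)  cross = 7.5·18.5 − 12·16 = -53.2500; (r_i+r_j)·cross = 19.5·-53.2500 = -1038.3750
edge 2: (12,18.5)→(12.5,19)  cross = 12·19 − 12.5·18.5 = -3.2500; (r_i+r_j)·cross = 24.5·-3.2500 = -79.6250
edge 3: (12.5,19)→(10.5,29.5)  cross = 12.5·29.5 − 10.5·19 = 169.2500; (r_i+r_j)·cross = 23·169.2500 = 3892.7500
edge 4: (10.5,29.5)→(0.5,33)  cross = 10.5·33 − 0.5·29.5 = 331.7500; (r_i+r_j)·cross = 11·331.7500 = 3649.2500
edge 5: (0.5,33)→(0.5,26.5)  cross = 0.5·26.5 − 0.5·33 = -3.2500; (r_i+r_j)·cross = 1·-3.2500 = -3.2500
Σcross = 250.5000 → A = |Σcross|/2 = 125.2500 mm²
Σ(r_i+r_j)·cross = 4894.7500 → first moment M = |Σ|/6 = 815.7917
R_c = M/A = 815.7917/125.2500 = 6.5133 mm
θ = 246° = 4.293510 rad
V = θ·R_c·A = 4.293510·6.5133·125.2500 = 3502.610 mm³

Volume = 3502.610 mm³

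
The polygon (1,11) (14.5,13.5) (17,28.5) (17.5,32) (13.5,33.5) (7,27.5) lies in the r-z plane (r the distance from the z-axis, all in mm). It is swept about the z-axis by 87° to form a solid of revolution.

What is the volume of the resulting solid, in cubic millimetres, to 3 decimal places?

Profile (r,z), 6 vertices: (1,11) (14.5,13.5) (17,28.5) (17.5,32) (13.5,33.5) (7,27.5)
edge 0: (1,11)→(14.5,13.5)  cross = 1·13.5 − 14.5·11 = -146.0000; (r_i+r_j)·cross = 15.5·-146.0000 = -2263.0000
edge 1: (14.5,13.5)→(17,28.5)  cross = 14.5·28.5 − 17·13.5 = 183.7500; (r_i+r_j)·cross = 31.5·183.7500 = 5788.1250
edge 2: (17,28.5)→(17.5,32)  cross = 17·32 − 17.5·28.5 = 45.2500; (r_i+r_j)·cross = 34.5·45.2500 = 1561.1250
edge 3: (17.5,32)→(13.5,33.5)  cross = 17.5·33.5 − 13.5·32 = 154.2500; (r_i+r_j)·cross = 31·154.2500 = 4781.7500
edge 4: (13.5,33.5)→(7,27.5)  cross = 13.5·27.5 − 7·33.5 = 136.7500; (r_i+r_j)·cross = 20.5·136.7500 = 2803.3750
edge 5: (7,27.5)→(1,11)  cross = 7·11 − 1·27.5 = 49.5000; (r_i+r_j)·cross = 8·49.5000 = 396.0000
Σcross = 423.5000 → A = |Σcross|/2 = 211.7500 mm²
Σ(r_i+r_j)·cross = 13067.3750 → first moment M = |Σ|/6 = 2177.8958
R_c = M/A = 2177.8958/211.7500 = 10.2852 mm
θ = 87° = 1.518436 rad
V = θ·R_c·A = 1.518436·10.2852·211.7500 = 3306.996 mm³

Volume = 3306.996 mm³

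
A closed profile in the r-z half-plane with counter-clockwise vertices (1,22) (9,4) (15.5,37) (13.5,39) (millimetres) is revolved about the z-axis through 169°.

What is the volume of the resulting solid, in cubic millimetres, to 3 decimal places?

Profile (r,z), 4 vertices: (1,22) (9,4) (15.5,37) (13.5,39)
edge 0: (1,22)→(9,4)  cross = 1·4 − 9·22 = -194.0000; (r_i+r_j)·cross = 10·-194.0000 = -1940.0000
edge 1: (9,4)→(15.5,37)  cross = 9·37 − 15.5·4 = 271.0000; (r_i+r_j)·cross = 24.5·271.0000 = 6639.5000
edge 2: (15.5,37)→(13.5,39)  cross = 15.5·39 − 13.5·37 = 105.0000; (r_i+r_j)·cross = 29·105.0000 = 3045.0000
edge 3: (13.5,39)→(1,22)  cross = 13.5·22 − 1·39 = 258.0000; (r_i+r_j)·cross = 14.5·258.0000 = 3741.0000
Σcross = 440.0000 → A = |Σcross|/2 = 220.0000 mm²
Σ(r_i+r_j)·cross = 11485.5000 → first moment M = |Σ|/6 = 1914.2500
R_c = M/A = 1914.2500/220.0000 = 8.7011 mm
θ = 169° = 2.949606 rad
V = θ·R_c·A = 2.949606·8.7011·220.0000 = 5646.284 mm³

Volume = 5646.284 mm³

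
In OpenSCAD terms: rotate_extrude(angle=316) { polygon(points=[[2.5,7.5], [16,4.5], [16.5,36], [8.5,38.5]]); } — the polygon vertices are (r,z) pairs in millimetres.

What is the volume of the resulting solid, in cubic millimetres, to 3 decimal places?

Profile (r,z), 4 vertices: (2.5,7.5) (16,4.5) (16.5,36) (8.5,38.5)
edge 0: (2.5,7.5)→(16,4.5)  cross = 2.5·4.5 − 16·7.5 = -108.7500; (r_i+r_j)·cross = 18.5·-108.7500 = -2011.8750
edge 1: (16,4.5)→(16.5,36)  cross = 16·36 − 16.5·4.5 = 501.7500; (r_i+r_j)·cross = 32.5·501.7500 = 16306.8750
edge 2: (16.5,36)→(8.5,38.5)  cross = 16.5·38.5 − 8.5·36 = 329.2500; (r_i+r_j)·cross = 25·329.2500 = 8231.2500
edge 3: (8.5,38.5)→(2.5,7.5)  cross = 8.5·7.5 − 2.5·38.5 = -32.5000; (r_i+r_j)·cross = 11·-32.5000 = -357.5000
Σcross = 689.7500 → A = |Σcross|/2 = 344.8750 mm²
Σ(r_i+r_j)·cross = 22168.7500 → first moment M = |Σ|/6 = 3694.7917
R_c = M/A = 3694.7917/344.8750 = 10.7134 mm
θ = 316° = 5.515240 rad
V = θ·R_c·A = 5.515240·10.7134·344.8750 = 20377.664 mm³

Volume = 20377.664 mm³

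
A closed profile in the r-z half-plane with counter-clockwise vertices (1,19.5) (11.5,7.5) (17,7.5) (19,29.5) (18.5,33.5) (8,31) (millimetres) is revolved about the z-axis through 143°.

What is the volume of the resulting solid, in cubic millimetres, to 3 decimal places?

Volume = 9011.109 mm³

Profile (r,z), 6 vertices: (1,19.5) (11.5,7.5) (17,7.5) (19,29.5) (18.5,33.5) (8,31)
edge 0: (1,19.5)→(11.5,7.5)  cross = 1·7.5 − 11.5·19.5 = -216.7500; (r_i+r_j)·cross = 12.5·-216.7500 = -2709.3750
edge 1: (11.5,7.5)→(17,7.5)  cross = 11.5·7.5 − 17·7.5 = -41.2500; (r_i+r_j)·cross = 28.5·-41.2500 = -1175.6250
edge 2: (17,7.5)→(19,29.5)  cross = 17·29.5 − 19·7.5 = 359.0000; (r_i+r_j)·cross = 36·359.0000 = 12924.0000
edge 3: (19,29.5)→(18.5,33.5)  cross = 19·33.5 − 18.5·29.5 = 90.7500; (r_i+r_j)·cross = 37.5·90.7500 = 3403.1250
edge 4: (18.5,33.5)→(8,31)  cross = 18.5·31 − 8·33.5 = 305.5000; (r_i+r_j)·cross = 26.5·305.5000 = 8095.7500
edge 5: (8,31)→(1,19.5)  cross = 8·19.5 − 1·31 = 125.0000; (r_i+r_j)·cross = 9·125.0000 = 1125.0000
Σcross = 622.2500 → A = |Σcross|/2 = 311.1250 mm²
Σ(r_i+r_j)·cross = 21662.8750 → first moment M = |Σ|/6 = 3610.4792
R_c = M/A = 3610.4792/311.1250 = 11.6046 mm
θ = 143° = 2.495821 rad
V = θ·R_c·A = 2.495821·11.6046·311.1250 = 9011.109 mm³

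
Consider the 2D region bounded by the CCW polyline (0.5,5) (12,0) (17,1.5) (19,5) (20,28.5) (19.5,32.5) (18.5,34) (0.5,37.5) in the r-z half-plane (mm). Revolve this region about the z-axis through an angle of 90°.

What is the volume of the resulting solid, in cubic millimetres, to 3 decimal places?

Volume = 9931.589 mm³

Profile (r,z), 8 vertices: (0.5,5) (12,0) (17,1.5) (19,5) (20,28.5) (19.5,32.5) (18.5,34) (0.5,37.5)
edge 0: (0.5,5)→(12,0)  cross = 0.5·0 − 12·5 = -60.0000; (r_i+r_j)·cross = 12.5·-60.0000 = -750.0000
edge 1: (12,0)→(17,1.5)  cross = 12·1.5 − 17·0 = 18.0000; (r_i+r_j)·cross = 29·18.0000 = 522.0000
edge 2: (17,1.5)→(19,5)  cross = 17·5 − 19·1.5 = 56.5000; (r_i+r_j)·cross = 36·56.5000 = 2034.0000
edge 3: (19,5)→(20,28.5)  cross = 19·28.5 − 20·5 = 441.5000; (r_i+r_j)·cross = 39·441.5000 = 17218.5000
edge 4: (20,28.5)→(19.5,32.5)  cross = 20·32.5 − 19.5·28.5 = 94.2500; (r_i+r_j)·cross = 39.5·94.2500 = 3722.8750
edge 5: (19.5,32.5)→(18.5,34)  cross = 19.5·34 − 18.5·32.5 = 61.7500; (r_i+r_j)·cross = 38·61.7500 = 2346.5000
edge 6: (18.5,34)→(0.5,37.5)  cross = 18.5·37.5 − 0.5·34 = 676.7500; (r_i+r_j)·cross = 19·676.7500 = 12858.2500
edge 7: (0.5,37.5)→(0.5,5)  cross = 0.5·5 − 0.5·37.5 = -16.2500; (r_i+r_j)·cross = 1·-16.2500 = -16.2500
Σcross = 1272.5000 → A = |Σcross|/2 = 636.2500 mm²
Σ(r_i+r_j)·cross = 37935.8750 → first moment M = |Σ|/6 = 6322.6458
R_c = M/A = 6322.6458/636.2500 = 9.9374 mm
θ = 90° = 1.570796 rad
V = θ·R_c·A = 1.570796·9.9374·636.2500 = 9931.589 mm³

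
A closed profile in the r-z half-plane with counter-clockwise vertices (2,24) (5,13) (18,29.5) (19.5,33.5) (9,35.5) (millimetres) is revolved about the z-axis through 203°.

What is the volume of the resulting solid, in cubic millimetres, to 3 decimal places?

Volume = 6569.051 mm³

Profile (r,z), 5 vertices: (2,24) (5,13) (18,29.5) (19.5,33.5) (9,35.5)
edge 0: (2,24)→(5,13)  cross = 2·13 − 5·24 = -94.0000; (r_i+r_j)·cross = 7·-94.0000 = -658.0000
edge 1: (5,13)→(18,29.5)  cross = 5·29.5 − 18·13 = -86.5000; (r_i+r_j)·cross = 23·-86.5000 = -1989.5000
edge 2: (18,29.5)→(19.5,33.5)  cross = 18·33.5 − 19.5·29.5 = 27.7500; (r_i+r_j)·cross = 37.5·27.7500 = 1040.6250
edge 3: (19.5,33.5)→(9,35.5)  cross = 19.5·35.5 − 9·33.5 = 390.7500; (r_i+r_j)·cross = 28.5·390.7500 = 11136.3750
edge 4: (9,35.5)→(2,24)  cross = 9·24 − 2·35.5 = 145.0000; (r_i+r_j)·cross = 11·145.0000 = 1595.0000
Σcross = 383.0000 → A = |Σcross|/2 = 191.5000 mm²
Σ(r_i+r_j)·cross = 11124.5000 → first moment M = |Σ|/6 = 1854.0833
R_c = M/A = 1854.0833/191.5000 = 9.6819 mm
θ = 203° = 3.543018 rad
V = θ·R_c·A = 3.543018·9.6819·191.5000 = 6569.051 mm³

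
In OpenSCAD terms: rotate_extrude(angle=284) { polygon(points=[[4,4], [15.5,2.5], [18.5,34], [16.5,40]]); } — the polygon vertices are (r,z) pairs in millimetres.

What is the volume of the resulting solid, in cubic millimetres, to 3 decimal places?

Volume = 16249.417 mm³

Profile (r,z), 4 vertices: (4,4) (15.5,2.5) (18.5,34) (16.5,40)
edge 0: (4,4)→(15.5,2.5)  cross = 4·2.5 − 15.5·4 = -52.0000; (r_i+r_j)·cross = 19.5·-52.0000 = -1014.0000
edge 1: (15.5,2.5)→(18.5,34)  cross = 15.5·34 − 18.5·2.5 = 480.7500; (r_i+r_j)·cross = 34·480.7500 = 16345.5000
edge 2: (18.5,34)→(16.5,40)  cross = 18.5·40 − 16.5·34 = 179.0000; (r_i+r_j)·cross = 35·179.0000 = 6265.0000
edge 3: (16.5,40)→(4,4)  cross = 16.5·4 − 4·40 = -94.0000; (r_i+r_j)·cross = 20.5·-94.0000 = -1927.0000
Σcross = 513.7500 → A = |Σcross|/2 = 256.8750 mm²
Σ(r_i+r_j)·cross = 19669.5000 → first moment M = |Σ|/6 = 3278.2500
R_c = M/A = 3278.2500/256.8750 = 12.7620 mm
θ = 284° = 4.956735 rad
V = θ·R_c·A = 4.956735·12.7620·256.8750 = 16249.417 mm³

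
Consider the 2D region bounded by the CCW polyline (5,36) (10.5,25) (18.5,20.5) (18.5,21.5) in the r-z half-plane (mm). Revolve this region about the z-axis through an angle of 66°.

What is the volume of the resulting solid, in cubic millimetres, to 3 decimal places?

Volume = 521.723 mm³

Profile (r,z), 4 vertices: (5,36) (10.5,25) (18.5,20.5) (18.5,21.5)
edge 0: (5,36)→(10.5,25)  cross = 5·25 − 10.5·36 = -253.0000; (r_i+r_j)·cross = 15.5·-253.0000 = -3921.5000
edge 1: (10.5,25)→(18.5,20.5)  cross = 10.5·20.5 − 18.5·25 = -247.2500; (r_i+r_j)·cross = 29·-247.2500 = -7170.2500
edge 2: (18.5,20.5)→(18.5,21.5)  cross = 18.5·21.5 − 18.5·20.5 = 18.5000; (r_i+r_j)·cross = 37·18.5000 = 684.5000
edge 3: (18.5,21.5)→(5,36)  cross = 18.5·36 − 5·21.5 = 558.5000; (r_i+r_j)·cross = 23.5·558.5000 = 13124.7500
Σcross = 76.7500 → A = |Σcross|/2 = 38.3750 mm²
Σ(r_i+r_j)·cross = 2717.5000 → first moment M = |Σ|/6 = 452.9167
R_c = M/A = 452.9167/38.3750 = 11.8024 mm
θ = 66° = 1.151917 rad
V = θ·R_c·A = 1.151917·11.8024·38.3750 = 521.723 mm³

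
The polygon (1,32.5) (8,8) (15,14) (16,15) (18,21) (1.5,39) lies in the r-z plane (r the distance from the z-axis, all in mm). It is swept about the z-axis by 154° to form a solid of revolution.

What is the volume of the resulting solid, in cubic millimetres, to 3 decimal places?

Volume = 5788.696 mm³

Profile (r,z), 6 vertices: (1,32.5) (8,8) (15,14) (16,15) (18,21) (1.5,39)
edge 0: (1,32.5)→(8,8)  cross = 1·8 − 8·32.5 = -252.0000; (r_i+r_j)·cross = 9·-252.0000 = -2268.0000
edge 1: (8,8)→(15,14)  cross = 8·14 − 15·8 = -8.0000; (r_i+r_j)·cross = 23·-8.0000 = -184.0000
edge 2: (15,14)→(16,15)  cross = 15·15 − 16·14 = 1.0000; (r_i+r_j)·cross = 31·1.0000 = 31.0000
edge 3: (16,15)→(18,21)  cross = 16·21 − 18·15 = 66.0000; (r_i+r_j)·cross = 34·66.0000 = 2244.0000
edge 4: (18,21)→(1.5,39)  cross = 18·39 − 1.5·21 = 670.5000; (r_i+r_j)·cross = 19.5·670.5000 = 13074.7500
edge 5: (1.5,39)→(1,32.5)  cross = 1.5·32.5 − 1·39 = 9.7500; (r_i+r_j)·cross = 2.5·9.7500 = 24.3750
Σcross = 487.2500 → A = |Σcross|/2 = 243.6250 mm²
Σ(r_i+r_j)·cross = 12922.1250 → first moment M = |Σ|/6 = 2153.6875
R_c = M/A = 2153.6875/243.6250 = 8.8402 mm
θ = 154° = 2.687807 rad
V = θ·R_c·A = 2.687807·8.8402·243.6250 = 5788.696 mm³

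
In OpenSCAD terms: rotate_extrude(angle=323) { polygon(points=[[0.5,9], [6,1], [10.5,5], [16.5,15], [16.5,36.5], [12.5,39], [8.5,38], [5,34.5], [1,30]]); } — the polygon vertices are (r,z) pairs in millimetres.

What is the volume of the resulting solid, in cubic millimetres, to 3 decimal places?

Volume = 22763.288 mm³

Profile (r,z), 9 vertices: (0.5,9) (6,1) (10.5,5) (16.5,15) (16.5,36.5) (12.5,39) (8.5,38) (5,34.5) (1,30)
edge 0: (0.5,9)→(6,1)  cross = 0.5·1 − 6·9 = -53.5000; (r_i+r_j)·cross = 6.5·-53.5000 = -347.7500
edge 1: (6,1)→(10.5,5)  cross = 6·5 − 10.5·1 = 19.5000; (r_i+r_j)·cross = 16.5·19.5000 = 321.7500
edge 2: (10.5,5)→(16.5,15)  cross = 10.5·15 − 16.5·5 = 75.0000; (r_i+r_j)·cross = 27·75.0000 = 2025.0000
edge 3: (16.5,15)→(16.5,36.5)  cross = 16.5·36.5 − 16.5·15 = 354.7500; (r_i+r_j)·cross = 33·354.7500 = 11706.7500
edge 4: (16.5,36.5)→(12.5,39)  cross = 16.5·39 − 12.5·36.5 = 187.2500; (r_i+r_j)·cross = 29·187.2500 = 5430.2500
edge 5: (12.5,39)→(8.5,38)  cross = 12.5·38 − 8.5·39 = 143.5000; (r_i+r_j)·cross = 21·143.5000 = 3013.5000
edge 6: (8.5,38)→(5,34.5)  cross = 8.5·34.5 − 5·38 = 103.2500; (r_i+r_j)·cross = 13.5·103.2500 = 1393.8750
edge 7: (5,34.5)→(1,30)  cross = 5·30 − 1·34.5 = 115.5000; (r_i+r_j)·cross = 6·115.5000 = 693.0000
edge 8: (1,30)→(0.5,9)  cross = 1·9 − 0.5·30 = -6.0000; (r_i+r_j)·cross = 1.5·-6.0000 = -9.0000
Σcross = 939.2500 → A = |Σcross|/2 = 469.6250 mm²
Σ(r_i+r_j)·cross = 24227.3750 → first moment M = |Σ|/6 = 4037.8958
R_c = M/A = 4037.8958/469.6250 = 8.5981 mm
θ = 323° = 5.637413 rad
V = θ·R_c·A = 5.637413·8.5981·469.6250 = 22763.288 mm³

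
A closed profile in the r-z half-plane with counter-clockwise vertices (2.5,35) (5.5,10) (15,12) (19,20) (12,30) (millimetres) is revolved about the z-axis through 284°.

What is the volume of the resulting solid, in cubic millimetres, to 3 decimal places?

Volume = 12076.672 mm³

Profile (r,z), 5 vertices: (2.5,35) (5.5,10) (15,12) (19,20) (12,30)
edge 0: (2.5,35)→(5.5,10)  cross = 2.5·10 − 5.5·35 = -167.5000; (r_i+r_j)·cross = 8·-167.5000 = -1340.0000
edge 1: (5.5,10)→(15,12)  cross = 5.5·12 − 15·10 = -84.0000; (r_i+r_j)·cross = 20.5·-84.0000 = -1722.0000
edge 2: (15,12)→(19,20)  cross = 15·20 − 19·12 = 72.0000; (r_i+r_j)·cross = 34·72.0000 = 2448.0000
edge 3: (19,20)→(12,30)  cross = 19·30 − 12·20 = 330.0000; (r_i+r_j)·cross = 31·330.0000 = 10230.0000
edge 4: (12,30)→(2.5,35)  cross = 12·35 − 2.5·30 = 345.0000; (r_i+r_j)·cross = 14.5·345.0000 = 5002.5000
Σcross = 495.5000 → A = |Σcross|/2 = 247.7500 mm²
Σ(r_i+r_j)·cross = 14618.5000 → first moment M = |Σ|/6 = 2436.4167
R_c = M/A = 2436.4167/247.7500 = 9.8342 mm
θ = 284° = 4.956735 rad
V = θ·R_c·A = 4.956735·9.8342·247.7500 = 12076.672 mm³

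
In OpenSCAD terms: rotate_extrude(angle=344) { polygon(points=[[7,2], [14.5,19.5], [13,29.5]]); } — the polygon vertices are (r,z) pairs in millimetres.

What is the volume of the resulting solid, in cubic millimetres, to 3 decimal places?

Volume = 3495.415 mm³

Profile (r,z), 3 vertices: (7,2) (14.5,19.5) (13,29.5)
edge 0: (7,2)→(14.5,19.5)  cross = 7·19.5 − 14.5·2 = 107.5000; (r_i+r_j)·cross = 21.5·107.5000 = 2311.2500
edge 1: (14.5,19.5)→(13,29.5)  cross = 14.5·29.5 − 13·19.5 = 174.2500; (r_i+r_j)·cross = 27.5·174.2500 = 4791.8750
edge 2: (13,29.5)→(7,2)  cross = 13·2 − 7·29.5 = -180.5000; (r_i+r_j)·cross = 20·-180.5000 = -3610.0000
Σcross = 101.2500 → A = |Σcross|/2 = 50.6250 mm²
Σ(r_i+r_j)·cross = 3493.1250 → first moment M = |Σ|/6 = 582.1875
R_c = M/A = 582.1875/50.6250 = 11.5000 mm
θ = 344° = 6.003933 rad
V = θ·R_c·A = 6.003933·11.5000·50.6250 = 3495.415 mm³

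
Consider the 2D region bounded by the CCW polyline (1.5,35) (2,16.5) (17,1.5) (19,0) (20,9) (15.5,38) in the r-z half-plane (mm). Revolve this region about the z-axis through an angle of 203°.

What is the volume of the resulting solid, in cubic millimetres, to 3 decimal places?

Profile (r,z), 6 vertices: (1.5,35) (2,16.5) (17,1.5) (19,0) (20,9) (15.5,38)
edge 0: (1.5,35)→(2,16.5)  cross = 1.5·16.5 − 2·35 = -45.2500; (r_i+r_j)·cross = 3.5·-45.2500 = -158.3750
edge 1: (2,16.5)→(17,1.5)  cross = 2·1.5 − 17·16.5 = -277.5000; (r_i+r_j)·cross = 19·-277.5000 = -5272.5000
edge 2: (17,1.5)→(19,0)  cross = 17·0 − 19·1.5 = -28.5000; (r_i+r_j)·cross = 36·-28.5000 = -1026.0000
edge 3: (19,0)→(20,9)  cross = 19·9 − 20·0 = 171.0000; (r_i+r_j)·cross = 39·171.0000 = 6669.0000
edge 4: (20,9)→(15.5,38)  cross = 20·38 − 15.5·9 = 620.5000; (r_i+r_j)·cross = 35.5·620.5000 = 22027.7500
edge 5: (15.5,38)→(1.5,35)  cross = 15.5·35 − 1.5·38 = 485.5000; (r_i+r_j)·cross = 17·485.5000 = 8253.5000
Σcross = 925.7500 → A = |Σcross|/2 = 462.8750 mm²
Σ(r_i+r_j)·cross = 30493.3750 → first moment M = |Σ|/6 = 5082.2292
R_c = M/A = 5082.2292/462.8750 = 10.9797 mm
θ = 203° = 3.543018 rad
V = θ·R_c·A = 3.543018·10.9797·462.8750 = 18006.431 mm³

Volume = 18006.431 mm³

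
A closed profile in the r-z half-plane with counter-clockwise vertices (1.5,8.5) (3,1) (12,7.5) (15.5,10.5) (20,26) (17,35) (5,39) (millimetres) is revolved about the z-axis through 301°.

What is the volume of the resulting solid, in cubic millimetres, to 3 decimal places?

Volume = 23944.418 mm³

Profile (r,z), 7 vertices: (1.5,8.5) (3,1) (12,7.5) (15.5,10.5) (20,26) (17,35) (5,39)
edge 0: (1.5,8.5)→(3,1)  cross = 1.5·1 − 3·8.5 = -24.0000; (r_i+r_j)·cross = 4.5·-24.0000 = -108.0000
edge 1: (3,1)→(12,7.5)  cross = 3·7.5 − 12·1 = 10.5000; (r_i+r_j)·cross = 15·10.5000 = 157.5000
edge 2: (12,7.5)→(15.5,10.5)  cross = 12·10.5 − 15.5·7.5 = 9.7500; (r_i+r_j)·cross = 27.5·9.7500 = 268.1250
edge 3: (15.5,10.5)→(20,26)  cross = 15.5·26 − 20·10.5 = 193.0000; (r_i+r_j)·cross = 35.5·193.0000 = 6851.5000
edge 4: (20,26)→(17,35)  cross = 20·35 − 17·26 = 258.0000; (r_i+r_j)·cross = 37·258.0000 = 9546.0000
edge 5: (17,35)→(5,39)  cross = 17·39 − 5·35 = 488.0000; (r_i+r_j)·cross = 22·488.0000 = 10736.0000
edge 6: (5,39)→(1.5,8.5)  cross = 5·8.5 − 1.5·39 = -16.0000; (r_i+r_j)·cross = 6.5·-16.0000 = -104.0000
Σcross = 919.2500 → A = |Σcross|/2 = 459.6250 mm²
Σ(r_i+r_j)·cross = 27347.1250 → first moment M = |Σ|/6 = 4557.8542
R_c = M/A = 4557.8542/459.6250 = 9.9165 mm
θ = 301° = 5.253441 rad
V = θ·R_c·A = 5.253441·9.9165·459.6250 = 23944.418 mm³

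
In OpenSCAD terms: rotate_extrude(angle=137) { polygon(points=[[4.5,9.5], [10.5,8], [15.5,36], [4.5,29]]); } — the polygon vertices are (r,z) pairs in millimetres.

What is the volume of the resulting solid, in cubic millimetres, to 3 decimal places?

Volume = 4227.467 mm³

Profile (r,z), 4 vertices: (4.5,9.5) (10.5,8) (15.5,36) (4.5,29)
edge 0: (4.5,9.5)→(10.5,8)  cross = 4.5·8 − 10.5·9.5 = -63.7500; (r_i+r_j)·cross = 15·-63.7500 = -956.2500
edge 1: (10.5,8)→(15.5,36)  cross = 10.5·36 − 15.5·8 = 254.0000; (r_i+r_j)·cross = 26·254.0000 = 6604.0000
edge 2: (15.5,36)→(4.5,29)  cross = 15.5·29 − 4.5·36 = 287.5000; (r_i+r_j)·cross = 20·287.5000 = 5750.0000
edge 3: (4.5,29)→(4.5,9.5)  cross = 4.5·9.5 − 4.5·29 = -87.7500; (r_i+r_j)·cross = 9·-87.7500 = -789.7500
Σcross = 390.0000 → A = |Σcross|/2 = 195.0000 mm²
Σ(r_i+r_j)·cross = 10608.0000 → first moment M = |Σ|/6 = 1768.0000
R_c = M/A = 1768.0000/195.0000 = 9.0667 mm
θ = 137° = 2.391101 rad
V = θ·R_c·A = 2.391101·9.0667·195.0000 = 4227.467 mm³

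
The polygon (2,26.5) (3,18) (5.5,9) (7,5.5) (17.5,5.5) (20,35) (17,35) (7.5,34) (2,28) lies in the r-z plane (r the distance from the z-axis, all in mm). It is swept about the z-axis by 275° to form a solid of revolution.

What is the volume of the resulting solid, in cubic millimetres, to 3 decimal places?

Volume = 23311.727 mm³

Profile (r,z), 9 vertices: (2,26.5) (3,18) (5.5,9) (7,5.5) (17.5,5.5) (20,35) (17,35) (7.5,34) (2,28)
edge 0: (2,26.5)→(3,18)  cross = 2·18 − 3·26.5 = -43.5000; (r_i+r_j)·cross = 5·-43.5000 = -217.5000
edge 1: (3,18)→(5.5,9)  cross = 3·9 − 5.5·18 = -72.0000; (r_i+r_j)·cross = 8.5·-72.0000 = -612.0000
edge 2: (5.5,9)→(7,5.5)  cross = 5.5·5.5 − 7·9 = -32.7500; (r_i+r_j)·cross = 12.5·-32.7500 = -409.3750
edge 3: (7,5.5)→(17.5,5.5)  cross = 7·5.5 − 17.5·5.5 = -57.7500; (r_i+r_j)·cross = 24.5·-57.7500 = -1414.8750
edge 4: (17.5,5.5)→(20,35)  cross = 17.5·35 − 20·5.5 = 502.5000; (r_i+r_j)·cross = 37.5·502.5000 = 18843.7500
edge 5: (20,35)→(17,35)  cross = 20·35 − 17·35 = 105.0000; (r_i+r_j)·cross = 37·105.0000 = 3885.0000
edge 6: (17,35)→(7.5,34)  cross = 17·34 − 7.5·35 = 315.5000; (r_i+r_j)·cross = 24.5·315.5000 = 7729.7500
edge 7: (7.5,34)→(2,28)  cross = 7.5·28 − 2·34 = 142.0000; (r_i+r_j)·cross = 9.5·142.0000 = 1349.0000
edge 8: (2,28)→(2,26.5)  cross = 2·26.5 − 2·28 = -3.0000; (r_i+r_j)·cross = 4·-3.0000 = -12.0000
Σcross = 856.0000 → A = |Σcross|/2 = 428.0000 mm²
Σ(r_i+r_j)·cross = 29141.7500 → first moment M = |Σ|/6 = 4856.9583
R_c = M/A = 4856.9583/428.0000 = 11.3480 mm
θ = 275° = 4.799655 rad
V = θ·R_c·A = 4.799655·11.3480·428.0000 = 23311.727 mm³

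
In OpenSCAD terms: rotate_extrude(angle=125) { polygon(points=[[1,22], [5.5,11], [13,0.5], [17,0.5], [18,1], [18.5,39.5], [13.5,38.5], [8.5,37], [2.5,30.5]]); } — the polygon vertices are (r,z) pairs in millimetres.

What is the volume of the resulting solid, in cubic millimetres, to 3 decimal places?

Profile (r,z), 9 vertices: (1,22) (5.5,11) (13,0.5) (17,0.5) (18,1) (18.5,39.5) (13.5,38.5) (8.5,37) (2.5,30.5)
edge 0: (1,22)→(5.5,11)  cross = 1·11 − 5.5·22 = -110.0000; (r_i+r_j)·cross = 6.5·-110.0000 = -715.0000
edge 1: (5.5,11)→(13,0.5)  cross = 5.5·0.5 − 13·11 = -140.2500; (r_i+r_j)·cross = 18.5·-140.2500 = -2594.6250
edge 2: (13,0.5)→(17,0.5)  cross = 13·0.5 − 17·0.5 = -2.0000; (r_i+r_j)·cross = 30·-2.0000 = -60.0000
edge 3: (17,0.5)→(18,1)  cross = 17·1 − 18·0.5 = 8.0000; (r_i+r_j)·cross = 35·8.0000 = 280.0000
edge 4: (18,1)→(18.5,39.5)  cross = 18·39.5 − 18.5·1 = 692.5000; (r_i+r_j)·cross = 36.5·692.5000 = 25276.2500
edge 5: (18.5,39.5)→(13.5,38.5)  cross = 18.5·38.5 − 13.5·39.5 = 179.0000; (r_i+r_j)·cross = 32·179.0000 = 5728.0000
edge 6: (13.5,38.5)→(8.5,37)  cross = 13.5·37 − 8.5·38.5 = 172.2500; (r_i+r_j)·cross = 22·172.2500 = 3789.5000
edge 7: (8.5,37)→(2.5,30.5)  cross = 8.5·30.5 − 2.5·37 = 166.7500; (r_i+r_j)·cross = 11·166.7500 = 1834.2500
edge 8: (2.5,30.5)→(1,22)  cross = 2.5·22 − 1·30.5 = 24.5000; (r_i+r_j)·cross = 3.5·24.5000 = 85.7500
Σcross = 990.7500 → A = |Σcross|/2 = 495.3750 mm²
Σ(r_i+r_j)·cross = 33624.1250 → first moment M = |Σ|/6 = 5604.0208
R_c = M/A = 5604.0208/495.3750 = 11.3127 mm
θ = 125° = 2.181662 rad
V = θ·R_c·A = 2.181662·11.3127·495.3750 = 12226.077 mm³

Volume = 12226.077 mm³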